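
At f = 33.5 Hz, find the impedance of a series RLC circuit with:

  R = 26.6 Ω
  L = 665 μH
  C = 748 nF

Step 1 — Angular frequency: ω = 2π·f = 2π·33.5 = 210.5 rad/s.
Step 2 — Component impedances:
  R: Z = R = 26.6 Ω
  L: Z = jωL = j·210.5·0.000665 = 0 + j0.14 Ω
  C: Z = 1/(jωC) = -j/(ω·C) = 0 - j6351 Ω
Step 3 — Series combination: Z_total = R + L + C = 26.6 - j6351 Ω = 6351∠-89.8° Ω.

Z = 26.6 - j6351 Ω = 6351∠-89.8° Ω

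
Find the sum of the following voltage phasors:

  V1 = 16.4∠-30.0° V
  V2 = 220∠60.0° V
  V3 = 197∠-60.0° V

Step 1 — Convert each phasor to rectangular form:
  V1 = 16.4·(cos(-30.0°) + j·sin(-30.0°)) = 14.2 - j8.2 V
  V2 = 220·(cos(60.0°) + j·sin(60.0°)) = 110 + j190.5 V
  V3 = 197·(cos(-60.0°) + j·sin(-60.0°)) = 98.5 - j170.6 V
Step 2 — Sum components: V_total = 222.7 + j11.72 V.
Step 3 — Convert to polar: |V_total| = 223 V, ∠V_total = 3.0°.

V_total = 223∠3.0° V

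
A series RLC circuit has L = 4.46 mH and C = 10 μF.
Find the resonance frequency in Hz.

Step 1 — Resonance condition Im(Z)=0 gives ω₀ = 1/√(LC).
Step 2 — ω₀ = 1/√(0.00446·1e-05) = 4735 rad/s.
Step 3 — f₀ = ω₀/(2π) = 753.6 Hz.

f₀ = 753.6 Hz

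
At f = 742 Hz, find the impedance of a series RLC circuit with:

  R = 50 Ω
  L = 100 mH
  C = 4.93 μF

Step 1 — Angular frequency: ω = 2π·f = 2π·742 = 4662 rad/s.
Step 2 — Component impedances:
  R: Z = R = 50 Ω
  L: Z = jωL = j·4662·0.1 = 0 + j466.2 Ω
  C: Z = 1/(jωC) = -j/(ω·C) = 0 - j43.51 Ω
Step 3 — Series combination: Z_total = R + L + C = 50 + j422.7 Ω = 425.7∠83.3° Ω.

Z = 50 + j422.7 Ω = 425.7∠83.3° Ω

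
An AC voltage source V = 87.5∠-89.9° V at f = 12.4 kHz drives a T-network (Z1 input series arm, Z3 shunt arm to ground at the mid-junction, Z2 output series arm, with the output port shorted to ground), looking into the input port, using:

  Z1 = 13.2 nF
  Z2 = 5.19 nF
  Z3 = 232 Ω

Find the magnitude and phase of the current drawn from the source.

Step 1 — Angular frequency: ω = 2π·f = 2π·1.24e+04 = 7.791e+04 rad/s.
Step 2 — Component impedances:
  Z1: Z = 1/(jωC) = -j/(ω·C) = 0 - j972.4 Ω
  Z2: Z = 1/(jωC) = -j/(ω·C) = 0 - j2473 Ω
  Z3: Z = R = 232 Ω
Step 3 — With the output port shorted to ground, the output series arm Z2 runs from the junction to ground; the shunt arm Z3 also runs from the junction to ground. They appear in parallel: Z3 || Z2 = 230 - j21.57 Ω.
Step 4 — Series with input arm Z1: Z_in = Z1 + (Z3 || Z2) = 230 - j993.9 Ω = 1020∠-77.0° Ω.
Step 5 — Source phasor: V = 87.5∠-89.9° V = 0.1527 - j87.5 V.
Step 6 — Ohm's law: I = V / Z_total = (0.1527 - j87.5) / (230 - j993.9) = 0.08359 - j0.01919 A.
Step 7 — Convert to polar: |I| = 0.08577 A, ∠I = -12.9°.

I = 0.08577∠-12.9° A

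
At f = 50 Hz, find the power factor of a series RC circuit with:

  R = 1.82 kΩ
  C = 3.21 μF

Step 1 — Angular frequency: ω = 2π·f = 2π·50 = 314.2 rad/s.
Step 2 — Component impedances:
  R: Z = R = 1820 Ω
  C: Z = 1/(jωC) = -j/(ω·C) = 0 - j991.6 Ω
Step 3 — Series combination: Z_total = R + C = 1820 - j991.6 Ω = 2073∠-28.6° Ω.
Step 4 — Power factor: PF = cos(φ) = Re(Z)/|Z| = 1820/2072.6 = 0.8781.
Step 5 — Type: Im(Z) = -991.6 ⇒ leading (phase φ = -28.6°).

PF = 0.8781 (leading, φ = -28.6°)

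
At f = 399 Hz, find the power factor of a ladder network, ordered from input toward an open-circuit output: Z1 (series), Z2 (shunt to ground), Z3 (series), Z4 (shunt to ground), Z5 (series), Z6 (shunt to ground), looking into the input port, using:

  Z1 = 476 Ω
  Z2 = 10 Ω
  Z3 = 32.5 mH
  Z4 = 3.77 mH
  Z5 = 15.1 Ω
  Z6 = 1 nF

Step 1 — Angular frequency: ω = 2π·f = 2π·399 = 2507 rad/s.
Step 2 — Component impedances:
  Z1: Z = R = 476 Ω
  Z2: Z = R = 10 Ω
  Z3: Z = jωL = j·2507·0.0325 = 0 + j81.48 Ω
  Z4: Z = jωL = j·2507·0.00377 = 0 + j9.451 Ω
  Z5: Z = R = 15.1 Ω
  Z6: Z = 1/(jωC) = -j/(ω·C) = 0 - j3.989e+05 Ω
Step 3 — Ladder network (open output): work backward from the far end, alternating series and parallel combinations. Z_in = 485.9 + j1.087 Ω = 485.9∠0.1° Ω.
Step 4 — Power factor: PF = cos(φ) = Re(Z)/|Z| = 485.9/485.9 = 1.
Step 5 — Type: Im(Z) = 1.087 ⇒ lagging (phase φ = 0.1°).

PF = 1 (lagging, φ = 0.1°)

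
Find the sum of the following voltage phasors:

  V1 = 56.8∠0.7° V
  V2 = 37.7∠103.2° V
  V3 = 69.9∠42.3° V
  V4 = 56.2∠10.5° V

Step 1 — Convert each phasor to rectangular form:
  V1 = 56.8·(cos(0.7°) + j·sin(0.7°)) = 56.8 + j0.6939 V
  V2 = 37.7·(cos(103.2°) + j·sin(103.2°)) = -8.609 + j36.7 V
  V3 = 69.9·(cos(42.3°) + j·sin(42.3°)) = 51.7 + j47.04 V
  V4 = 56.2·(cos(10.5°) + j·sin(10.5°)) = 55.26 + j10.24 V
Step 2 — Sum components: V_total = 155.1 + j94.68 V.
Step 3 — Convert to polar: |V_total| = 181.8 V, ∠V_total = 31.4°.

V_total = 181.8∠31.4° V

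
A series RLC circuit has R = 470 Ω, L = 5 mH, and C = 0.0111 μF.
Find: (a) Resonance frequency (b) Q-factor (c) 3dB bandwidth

Step 1 — Resonance condition Im(Z)=0 gives ω₀ = 1/√(LC).
Step 2 — ω₀ = 1/√(0.005·1.11e-08) = 1.342e+05 rad/s.
Step 3 — f₀ = ω₀/(2π) = 2.136e+04 Hz.
Step 4 — Series Q: Q = ω₀L/R = 1.342e+05·0.005/470 = 1.428.
Step 5 — 3dB bandwidth: Δω = ω₀/Q = 9.4e+04 rad/s; BW = Δω/(2π) = 1.496e+04 Hz.

(a) f₀ = 2.136e+04 Hz  (b) Q = 1.428  (c) BW = 1.496e+04 Hz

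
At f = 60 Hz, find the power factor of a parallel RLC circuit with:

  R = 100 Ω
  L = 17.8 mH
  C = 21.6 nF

Step 1 — Angular frequency: ω = 2π·f = 2π·60 = 377 rad/s.
Step 2 — Component impedances:
  R: Z = R = 100 Ω
  L: Z = jωL = j·377·0.0178 = 0 + j6.71 Ω
  C: Z = 1/(jωC) = -j/(ω·C) = 0 - j1.228e+05 Ω
Step 3 — Parallel combination: 1/Z_total = 1/R + 1/L + 1/C; Z_total = 0.4483 + j6.681 Ω = 6.696∠86.2° Ω.
Step 4 — Power factor: PF = cos(φ) = Re(Z)/|Z| = 0.44833/6.6957 = 0.06696.
Step 5 — Type: Im(Z) = 6.681 ⇒ lagging (phase φ = 86.2°).

PF = 0.06696 (lagging, φ = 86.2°)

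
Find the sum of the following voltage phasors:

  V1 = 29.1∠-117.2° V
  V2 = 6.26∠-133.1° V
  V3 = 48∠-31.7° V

Step 1 — Convert each phasor to rectangular form:
  V1 = 29.1·(cos(-117.2°) + j·sin(-117.2°)) = -13.3 - j25.88 V
  V2 = 6.26·(cos(-133.1°) + j·sin(-133.1°)) = -4.277 - j4.571 V
  V3 = 48·(cos(-31.7°) + j·sin(-31.7°)) = 40.84 - j25.22 V
Step 2 — Sum components: V_total = 23.26 - j55.68 V.
Step 3 — Convert to polar: |V_total| = 60.34 V, ∠V_total = -67.3°.

V_total = 60.34∠-67.3° V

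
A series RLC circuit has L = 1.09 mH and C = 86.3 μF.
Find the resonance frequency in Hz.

Step 1 — Resonance condition Im(Z)=0 gives ω₀ = 1/√(LC).
Step 2 — ω₀ = 1/√(0.00109·8.63e-05) = 3260 rad/s.
Step 3 — f₀ = ω₀/(2π) = 518.9 Hz.

f₀ = 518.9 Hz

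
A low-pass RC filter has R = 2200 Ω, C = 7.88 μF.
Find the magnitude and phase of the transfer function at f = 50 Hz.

Step 1 — Angular frequency: ω = 2π·50 = 314.2 rad/s.
Step 2 — Transfer function: H(jω) = 1/(1 + jωRC).
Step 3 — Denominator: 1 + jωRC = 1 + j·314.2·2200·7.88e-06 = 1 + j5.446.
Step 4 — H = 0.03261 - j0.1776.
Step 5 — Magnitude: |H| = 0.1806 (-14.9 dB); phase: φ = -79.6°.

|H| = 0.1806 (-14.9 dB), φ = -79.6°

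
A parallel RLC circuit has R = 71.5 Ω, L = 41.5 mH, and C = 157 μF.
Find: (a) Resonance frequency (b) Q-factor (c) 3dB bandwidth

Step 1 — Resonance: ω₀ = 1/√(LC) = 1/√(0.0415·0.000157) = 391.8 rad/s.
Step 2 — f₀ = ω₀/(2π) = 62.35 Hz.
Step 3 — Parallel Q: Q = R/(ω₀L) = 71.5/(391.8·0.0415) = 4.398.
Step 4 — Bandwidth: Δω = ω₀/Q = 89.08 rad/s; BW = Δω/(2π) = 14.18 Hz.

(a) f₀ = 62.35 Hz  (b) Q = 4.398  (c) BW = 14.18 Hz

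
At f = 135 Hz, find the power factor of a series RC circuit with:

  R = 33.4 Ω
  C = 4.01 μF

Step 1 — Angular frequency: ω = 2π·f = 2π·135 = 848.2 rad/s.
Step 2 — Component impedances:
  R: Z = R = 33.4 Ω
  C: Z = 1/(jωC) = -j/(ω·C) = 0 - j294 Ω
Step 3 — Series combination: Z_total = R + C = 33.4 - j294 Ω = 295.9∠-83.5° Ω.
Step 4 — Power factor: PF = cos(φ) = Re(Z)/|Z| = 33.4/295.9 = 0.1129.
Step 5 — Type: Im(Z) = -294 ⇒ leading (phase φ = -83.5°).

PF = 0.1129 (leading, φ = -83.5°)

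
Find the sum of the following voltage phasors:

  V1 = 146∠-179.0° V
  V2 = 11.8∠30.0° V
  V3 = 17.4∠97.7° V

Step 1 — Convert each phasor to rectangular form:
  V1 = 146·(cos(-179.0°) + j·sin(-179.0°)) = -146 - j2.548 V
  V2 = 11.8·(cos(30.0°) + j·sin(30.0°)) = 10.22 + j5.9 V
  V3 = 17.4·(cos(97.7°) + j·sin(97.7°)) = -2.331 + j17.24 V
Step 2 — Sum components: V_total = -138.1 + j20.6 V.
Step 3 — Convert to polar: |V_total| = 139.6 V, ∠V_total = 171.5°.

V_total = 139.6∠171.5° V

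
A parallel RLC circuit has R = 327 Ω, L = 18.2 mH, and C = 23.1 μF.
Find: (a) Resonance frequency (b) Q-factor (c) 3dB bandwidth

Step 1 — Resonance: ω₀ = 1/√(LC) = 1/√(0.0182·2.31e-05) = 1542 rad/s.
Step 2 — f₀ = ω₀/(2π) = 245.5 Hz.
Step 3 — Parallel Q: Q = R/(ω₀L) = 327/(1542·0.0182) = 11.65.
Step 4 — Bandwidth: Δω = ω₀/Q = 132.4 rad/s; BW = Δω/(2π) = 21.07 Hz.

(a) f₀ = 245.5 Hz  (b) Q = 11.65  (c) BW = 21.07 Hz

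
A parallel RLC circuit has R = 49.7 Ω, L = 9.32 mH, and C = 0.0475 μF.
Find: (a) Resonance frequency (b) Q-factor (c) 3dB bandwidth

Step 1 — Resonance: ω₀ = 1/√(LC) = 1/√(0.00932·4.75e-08) = 4.753e+04 rad/s.
Step 2 — f₀ = ω₀/(2π) = 7564 Hz.
Step 3 — Parallel Q: Q = R/(ω₀L) = 49.7/(4.753e+04·0.00932) = 0.1122.
Step 4 — Bandwidth: Δω = ω₀/Q = 4.236e+05 rad/s; BW = Δω/(2π) = 6.742e+04 Hz.

(a) f₀ = 7564 Hz  (b) Q = 0.1122  (c) BW = 6.742e+04 Hz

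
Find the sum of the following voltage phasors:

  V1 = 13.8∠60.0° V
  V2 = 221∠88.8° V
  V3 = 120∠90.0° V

Step 1 — Convert each phasor to rectangular form:
  V1 = 13.8·(cos(60.0°) + j·sin(60.0°)) = 6.9 + j11.95 V
  V2 = 221·(cos(88.8°) + j·sin(88.8°)) = 4.628 + j221 V
  V3 = 120·(cos(90.0°) + j·sin(90.0°)) = 0 + j120 V
Step 2 — Sum components: V_total = 11.53 + j352.9 V.
Step 3 — Convert to polar: |V_total| = 353.1 V, ∠V_total = 88.1°.

V_total = 353.1∠88.1° V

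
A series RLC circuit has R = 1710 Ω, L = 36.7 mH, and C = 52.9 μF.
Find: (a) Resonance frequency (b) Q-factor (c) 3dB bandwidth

Step 1 — Resonance condition Im(Z)=0 gives ω₀ = 1/√(LC).
Step 2 — ω₀ = 1/√(0.0367·5.29e-05) = 717.7 rad/s.
Step 3 — f₀ = ω₀/(2π) = 114.2 Hz.
Step 4 — Series Q: Q = ω₀L/R = 717.7·0.0367/1710 = 0.0154.
Step 5 — 3dB bandwidth: Δω = ω₀/Q = 4.659e+04 rad/s; BW = Δω/(2π) = 7416 Hz.

(a) f₀ = 114.2 Hz  (b) Q = 0.0154  (c) BW = 7416 Hz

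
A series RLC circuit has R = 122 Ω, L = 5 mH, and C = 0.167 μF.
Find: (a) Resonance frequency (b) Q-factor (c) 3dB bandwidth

Step 1 — Resonance: ω₀ = 1/√(LC) = 1/√(0.005·1.67e-07) = 3.461e+04 rad/s.
Step 2 — f₀ = ω₀/(2π) = 5508 Hz.
Step 3 — Series Q: Q = ω₀L/R = 3.461e+04·0.005/122 = 1.418.
Step 4 — Bandwidth: Δω = ω₀/Q = 2.44e+04 rad/s; BW = Δω/(2π) = 3883 Hz.

(a) f₀ = 5508 Hz  (b) Q = 1.418  (c) BW = 3883 Hz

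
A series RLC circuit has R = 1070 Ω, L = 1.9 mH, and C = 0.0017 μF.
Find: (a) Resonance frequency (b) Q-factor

Step 1 — Resonance condition Im(Z)=0 gives ω₀ = 1/√(LC).
Step 2 — ω₀ = 1/√(0.0019·1.7e-09) = 5.564e+05 rad/s.
Step 3 — f₀ = ω₀/(2π) = 8.856e+04 Hz.
Step 4 — Series Q: Q = ω₀L/R = 5.564e+05·0.0019/1070 = 0.988.

(a) f₀ = 8.856e+04 Hz  (b) Q = 0.988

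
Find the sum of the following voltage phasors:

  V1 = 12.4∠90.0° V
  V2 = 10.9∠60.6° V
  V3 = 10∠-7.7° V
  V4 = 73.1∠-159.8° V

Step 1 — Convert each phasor to rectangular form:
  V1 = 12.4·(cos(90.0°) + j·sin(90.0°)) = 0 + j12.4 V
  V2 = 10.9·(cos(60.6°) + j·sin(60.6°)) = 5.351 + j9.496 V
  V3 = 10·(cos(-7.7°) + j·sin(-7.7°)) = 9.91 - j1.34 V
  V4 = 73.1·(cos(-159.8°) + j·sin(-159.8°)) = -68.6 - j25.24 V
Step 2 — Sum components: V_total = -53.34 - j4.685 V.
Step 3 — Convert to polar: |V_total| = 53.55 V, ∠V_total = -175.0°.

V_total = 53.55∠-175.0° V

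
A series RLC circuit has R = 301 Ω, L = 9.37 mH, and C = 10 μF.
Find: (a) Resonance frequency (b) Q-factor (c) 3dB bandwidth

Step 1 — Resonance: ω₀ = 1/√(LC) = 1/√(0.00937·1e-05) = 3267 rad/s.
Step 2 — f₀ = ω₀/(2π) = 519.9 Hz.
Step 3 — Series Q: Q = ω₀L/R = 3267·0.00937/301 = 0.1017.
Step 4 — Bandwidth: Δω = ω₀/Q = 3.212e+04 rad/s; BW = Δω/(2π) = 5113 Hz.

(a) f₀ = 519.9 Hz  (b) Q = 0.1017  (c) BW = 5113 Hz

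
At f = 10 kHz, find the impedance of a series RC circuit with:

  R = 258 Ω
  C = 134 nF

Step 1 — Angular frequency: ω = 2π·f = 2π·1e+04 = 6.283e+04 rad/s.
Step 2 — Component impedances:
  R: Z = R = 258 Ω
  C: Z = 1/(jωC) = -j/(ω·C) = 0 - j118.8 Ω
Step 3 — Series combination: Z_total = R + C = 258 - j118.8 Ω = 284∠-24.7° Ω.

Z = 258 - j118.8 Ω = 284∠-24.7° Ω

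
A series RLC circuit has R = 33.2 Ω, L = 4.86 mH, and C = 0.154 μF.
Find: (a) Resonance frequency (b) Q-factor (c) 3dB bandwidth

Step 1 — Resonance: ω₀ = 1/√(LC) = 1/√(0.00486·1.54e-07) = 3.655e+04 rad/s.
Step 2 — f₀ = ω₀/(2π) = 5818 Hz.
Step 3 — Series Q: Q = ω₀L/R = 3.655e+04·0.00486/33.2 = 5.351.
Step 4 — Bandwidth: Δω = ω₀/Q = 6831 rad/s; BW = Δω/(2π) = 1087 Hz.

(a) f₀ = 5818 Hz  (b) Q = 5.351  (c) BW = 1087 Hz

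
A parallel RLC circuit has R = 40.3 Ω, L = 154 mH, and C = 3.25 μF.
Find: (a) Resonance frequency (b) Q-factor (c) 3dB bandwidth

Step 1 — Resonance: ω₀ = 1/√(LC) = 1/√(0.154·3.25e-06) = 1414 rad/s.
Step 2 — f₀ = ω₀/(2π) = 225 Hz.
Step 3 — Parallel Q: Q = R/(ω₀L) = 40.3/(1414·0.154) = 0.1851.
Step 4 — Bandwidth: Δω = ω₀/Q = 7635 rad/s; BW = Δω/(2π) = 1215 Hz.

(a) f₀ = 225 Hz  (b) Q = 0.1851  (c) BW = 1215 Hz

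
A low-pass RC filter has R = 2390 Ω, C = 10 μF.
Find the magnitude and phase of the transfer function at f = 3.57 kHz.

Step 1 — Angular frequency: ω = 2π·3570 = 2.243e+04 rad/s.
Step 2 — Transfer function: H(jω) = 1/(1 + jωRC).
Step 3 — Denominator: 1 + jωRC = 1 + j·2.243e+04·2390·1e-05 = 1 + j536.1.
Step 4 — H = 3.479e-06 - j0.001865.
Step 5 — Magnitude: |H| = 0.001865 (-54.6 dB); phase: φ = -89.9°.

|H| = 0.001865 (-54.6 dB), φ = -89.9°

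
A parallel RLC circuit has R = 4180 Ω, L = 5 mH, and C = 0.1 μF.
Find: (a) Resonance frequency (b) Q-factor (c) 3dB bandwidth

Step 1 — Resonance: ω₀ = 1/√(LC) = 1/√(0.005·1e-07) = 4.472e+04 rad/s.
Step 2 — f₀ = ω₀/(2π) = 7118 Hz.
Step 3 — Parallel Q: Q = R/(ω₀L) = 4180/(4.472e+04·0.005) = 18.69.
Step 4 — Bandwidth: Δω = ω₀/Q = 2392 rad/s; BW = Δω/(2π) = 380.8 Hz.

(a) f₀ = 7118 Hz  (b) Q = 18.69  (c) BW = 380.8 Hz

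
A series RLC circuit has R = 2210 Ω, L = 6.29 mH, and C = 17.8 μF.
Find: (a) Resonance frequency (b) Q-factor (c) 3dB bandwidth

Step 1 — Resonance condition Im(Z)=0 gives ω₀ = 1/√(LC).
Step 2 — ω₀ = 1/√(0.00629·1.78e-05) = 2989 rad/s.
Step 3 — f₀ = ω₀/(2π) = 475.6 Hz.
Step 4 — Series Q: Q = ω₀L/R = 2989·0.00629/2210 = 0.008506.
Step 5 — 3dB bandwidth: Δω = ω₀/Q = 3.514e+05 rad/s; BW = Δω/(2π) = 5.592e+04 Hz.

(a) f₀ = 475.6 Hz  (b) Q = 0.008506  (c) BW = 5.592e+04 Hz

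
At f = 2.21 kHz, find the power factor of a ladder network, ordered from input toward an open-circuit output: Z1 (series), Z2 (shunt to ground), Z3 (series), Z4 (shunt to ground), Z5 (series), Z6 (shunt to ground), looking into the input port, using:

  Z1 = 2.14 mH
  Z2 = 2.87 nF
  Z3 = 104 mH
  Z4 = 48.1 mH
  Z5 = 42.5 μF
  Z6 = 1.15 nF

Step 1 — Angular frequency: ω = 2π·f = 2π·2210 = 1.389e+04 rad/s.
Step 2 — Component impedances:
  Z1: Z = jωL = j·1.389e+04·0.00214 = 0 + j29.72 Ω
  Z2: Z = 1/(jωC) = -j/(ω·C) = 0 - j2.509e+04 Ω
  Z3: Z = jωL = j·1.389e+04·0.104 = 0 + j1444 Ω
  Z4: Z = jωL = j·1.389e+04·0.0481 = 0 + j667.9 Ω
  Z5: Z = 1/(jωC) = -j/(ω·C) = 0 - j1.694 Ω
  Z6: Z = 1/(jωC) = -j/(ω·C) = 0 - j6.262e+04 Ω
Step 3 — Ladder network (open output): work backward from the far end, alternating series and parallel combinations. Z_in = 0 + j2344 Ω = 2344∠90.0° Ω.
Step 4 — Power factor: PF = cos(φ) = Re(Z)/|Z| = 0/2344 = 0.
Step 5 — Type: Im(Z) = 2344 ⇒ lagging (phase φ = 90.0°).

PF = 0 (lagging, φ = 90.0°)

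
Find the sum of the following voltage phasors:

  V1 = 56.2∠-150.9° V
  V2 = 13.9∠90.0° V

Step 1 — Convert each phasor to rectangular form:
  V1 = 56.2·(cos(-150.9°) + j·sin(-150.9°)) = -49.11 - j27.33 V
  V2 = 13.9·(cos(90.0°) + j·sin(90.0°)) = 0 + j13.9 V
Step 2 — Sum components: V_total = -49.11 - j13.43 V.
Step 3 — Convert to polar: |V_total| = 50.91 V, ∠V_total = -164.7°.

V_total = 50.91∠-164.7° V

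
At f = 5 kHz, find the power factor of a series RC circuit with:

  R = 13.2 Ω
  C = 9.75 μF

Step 1 — Angular frequency: ω = 2π·f = 2π·5000 = 3.142e+04 rad/s.
Step 2 — Component impedances:
  R: Z = R = 13.2 Ω
  C: Z = 1/(jωC) = -j/(ω·C) = 0 - j3.265 Ω
Step 3 — Series combination: Z_total = R + C = 13.2 - j3.265 Ω = 13.6∠-13.9° Ω.
Step 4 — Power factor: PF = cos(φ) = Re(Z)/|Z| = 13.2/13.598 = 0.9707.
Step 5 — Type: Im(Z) = -3.265 ⇒ leading (phase φ = -13.9°).

PF = 0.9707 (leading, φ = -13.9°)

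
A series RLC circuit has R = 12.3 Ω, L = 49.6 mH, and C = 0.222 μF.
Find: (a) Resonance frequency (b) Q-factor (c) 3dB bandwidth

Step 1 — Resonance condition Im(Z)=0 gives ω₀ = 1/√(LC).
Step 2 — ω₀ = 1/√(0.0496·2.22e-07) = 9530 rad/s.
Step 3 — f₀ = ω₀/(2π) = 1517 Hz.
Step 4 — Series Q: Q = ω₀L/R = 9530·0.0496/12.3 = 38.43.
Step 5 — 3dB bandwidth: Δω = ω₀/Q = 248 rad/s; BW = Δω/(2π) = 39.47 Hz.

(a) f₀ = 1517 Hz  (b) Q = 38.43  (c) BW = 39.47 Hz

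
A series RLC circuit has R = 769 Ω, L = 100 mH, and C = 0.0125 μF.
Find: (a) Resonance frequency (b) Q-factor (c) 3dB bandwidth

Step 1 — Resonance condition Im(Z)=0 gives ω₀ = 1/√(LC).
Step 2 — ω₀ = 1/√(0.1·1.25e-08) = 2.828e+04 rad/s.
Step 3 — f₀ = ω₀/(2π) = 4502 Hz.
Step 4 — Series Q: Q = ω₀L/R = 2.828e+04·0.1/769 = 3.678.
Step 5 — 3dB bandwidth: Δω = ω₀/Q = 7690 rad/s; BW = Δω/(2π) = 1224 Hz.

(a) f₀ = 4502 Hz  (b) Q = 3.678  (c) BW = 1224 Hz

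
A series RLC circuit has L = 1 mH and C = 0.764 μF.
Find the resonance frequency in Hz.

Step 1 — Resonance condition Im(Z)=0 gives ω₀ = 1/√(LC).
Step 2 — ω₀ = 1/√(0.001·7.64e-07) = 3.618e+04 rad/s.
Step 3 — f₀ = ω₀/(2π) = 5758 Hz.

f₀ = 5758 Hz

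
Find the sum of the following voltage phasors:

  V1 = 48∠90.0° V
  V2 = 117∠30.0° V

Step 1 — Convert each phasor to rectangular form:
  V1 = 48·(cos(90.0°) + j·sin(90.0°)) = 0 + j48 V
  V2 = 117·(cos(30.0°) + j·sin(30.0°)) = 101.3 + j58.5 V
Step 2 — Sum components: V_total = 101.3 + j106.5 V.
Step 3 — Convert to polar: |V_total| = 147 V, ∠V_total = 46.4°.

V_total = 147∠46.4° V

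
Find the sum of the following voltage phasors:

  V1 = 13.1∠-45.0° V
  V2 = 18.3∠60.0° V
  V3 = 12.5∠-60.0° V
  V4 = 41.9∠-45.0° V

Step 1 — Convert each phasor to rectangular form:
  V1 = 13.1·(cos(-45.0°) + j·sin(-45.0°)) = 9.263 - j9.263 V
  V2 = 18.3·(cos(60.0°) + j·sin(60.0°)) = 9.15 + j15.85 V
  V3 = 12.5·(cos(-60.0°) + j·sin(-60.0°)) = 6.25 - j10.83 V
  V4 = 41.9·(cos(-45.0°) + j·sin(-45.0°)) = 29.63 - j29.63 V
Step 2 — Sum components: V_total = 54.29 - j33.87 V.
Step 3 — Convert to polar: |V_total| = 63.99 V, ∠V_total = -32.0°.

V_total = 63.99∠-32.0° V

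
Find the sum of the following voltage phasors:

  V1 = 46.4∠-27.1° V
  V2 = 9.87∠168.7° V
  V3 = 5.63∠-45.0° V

Step 1 — Convert each phasor to rectangular form:
  V1 = 46.4·(cos(-27.1°) + j·sin(-27.1°)) = 41.31 - j21.14 V
  V2 = 9.87·(cos(168.7°) + j·sin(168.7°)) = -9.679 + j1.934 V
  V3 = 5.63·(cos(-45.0°) + j·sin(-45.0°)) = 3.981 - j3.981 V
Step 2 — Sum components: V_total = 35.61 - j23.18 V.
Step 3 — Convert to polar: |V_total| = 42.49 V, ∠V_total = -33.1°.

V_total = 42.49∠-33.1° V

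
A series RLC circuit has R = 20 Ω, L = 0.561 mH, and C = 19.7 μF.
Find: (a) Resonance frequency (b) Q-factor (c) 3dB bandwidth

Step 1 — Resonance: ω₀ = 1/√(LC) = 1/√(0.000561·1.97e-05) = 9512 rad/s.
Step 2 — f₀ = ω₀/(2π) = 1514 Hz.
Step 3 — Series Q: Q = ω₀L/R = 9512·0.000561/20 = 0.2668.
Step 4 — Bandwidth: Δω = ω₀/Q = 3.565e+04 rad/s; BW = Δω/(2π) = 5674 Hz.

(a) f₀ = 1514 Hz  (b) Q = 0.2668  (c) BW = 5674 Hz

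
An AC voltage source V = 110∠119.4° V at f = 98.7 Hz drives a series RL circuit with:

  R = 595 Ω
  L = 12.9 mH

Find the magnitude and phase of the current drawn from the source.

Step 1 — Angular frequency: ω = 2π·f = 2π·98.7 = 620.2 rad/s.
Step 2 — Component impedances:
  R: Z = R = 595 Ω
  L: Z = jωL = j·620.2·0.0129 = 0 + j8 Ω
Step 3 — Series combination: Z_total = R + L = 595 + j8 Ω = 595.1∠0.8° Ω.
Step 4 — Source phasor: V = 110∠119.4° V = -54 + j95.83 V.
Step 5 — Ohm's law: I = V / Z_total = (-54 + j95.83) / (595 + j8) = -0.08857 + j0.1623 A.
Step 6 — Convert to polar: |I| = 0.1849 A, ∠I = 118.6°.

I = 0.1849∠118.6° A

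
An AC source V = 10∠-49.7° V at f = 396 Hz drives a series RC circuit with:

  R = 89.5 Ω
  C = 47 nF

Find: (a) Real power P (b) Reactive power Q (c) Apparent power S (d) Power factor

Step 1 — Angular frequency: ω = 2π·f = 2π·396 = 2488 rad/s.
Step 2 — Component impedances:
  R: Z = R = 89.5 Ω
  C: Z = 1/(jωC) = -j/(ω·C) = 0 - j8551 Ω
Step 3 — Series combination: Z_total = R + C = 89.5 - j8551 Ω = 8552∠-89.4° Ω.
Step 4 — Source phasor: V = 10∠-49.7° V = 6.468 - j7.627 V.
Step 5 — Current: I = V / Z = 0.0008997 + j0.000747 A = 0.001169∠39.7° A.
Step 6 — Complex power: S = V·I* = 0.0001224 - j0.01169 VA.
Step 7 — Real power: P = Re(S) = 0.0001224 W.
Step 8 — Reactive power: Q = Im(S) = -0.01169 VAR.
Step 9 — Apparent power: |S| = 0.01169 VA.
Step 10 — Power factor: PF = P/|S| = 0.01047 (leading).

(a) P = 0.0001224 W  (b) Q = -0.01169 VAR  (c) S = 0.01169 VA  (d) PF = 0.01047 (leading)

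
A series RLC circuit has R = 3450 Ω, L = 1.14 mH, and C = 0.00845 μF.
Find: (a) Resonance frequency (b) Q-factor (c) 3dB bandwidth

Step 1 — Resonance condition Im(Z)=0 gives ω₀ = 1/√(LC).
Step 2 — ω₀ = 1/√(0.00114·8.45e-09) = 3.222e+05 rad/s.
Step 3 — f₀ = ω₀/(2π) = 5.128e+04 Hz.
Step 4 — Series Q: Q = ω₀L/R = 3.222e+05·0.00114/3450 = 0.1065.
Step 5 — 3dB bandwidth: Δω = ω₀/Q = 3.026e+06 rad/s; BW = Δω/(2π) = 4.817e+05 Hz.

(a) f₀ = 5.128e+04 Hz  (b) Q = 0.1065  (c) BW = 4.817e+05 Hz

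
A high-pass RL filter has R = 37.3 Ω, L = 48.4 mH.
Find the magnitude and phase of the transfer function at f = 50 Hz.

Step 1 — Angular frequency: ω = 2π·50 = 314.2 rad/s.
Step 2 — Transfer function: H(jω) = jωL/(R + jωL).
Step 3 — Numerator jωL = j·15.21; denominator R + jωL = 37.3 + j15.21.
Step 4 — H = 0.1425 + j0.3496.
Step 5 — Magnitude: |H| = 0.3775 (-8.5 dB); phase: φ = 67.8°.

|H| = 0.3775 (-8.5 dB), φ = 67.8°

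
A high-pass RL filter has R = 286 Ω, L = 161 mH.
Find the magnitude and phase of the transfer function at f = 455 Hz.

Step 1 — Angular frequency: ω = 2π·455 = 2859 rad/s.
Step 2 — Transfer function: H(jω) = jωL/(R + jωL).
Step 3 — Numerator jωL = j·460.3; denominator R + jωL = 286 + j460.3.
Step 4 — H = 0.7214 + j0.4483.
Step 5 — Magnitude: |H| = 0.8494 (-1.4 dB); phase: φ = 31.9°.

|H| = 0.8494 (-1.4 dB), φ = 31.9°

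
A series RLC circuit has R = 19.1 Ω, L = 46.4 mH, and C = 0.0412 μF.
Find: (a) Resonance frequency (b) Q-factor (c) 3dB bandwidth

Step 1 — Resonance condition Im(Z)=0 gives ω₀ = 1/√(LC).
Step 2 — ω₀ = 1/√(0.0464·4.12e-08) = 2.287e+04 rad/s.
Step 3 — f₀ = ω₀/(2π) = 3640 Hz.
Step 4 — Series Q: Q = ω₀L/R = 2.287e+04·0.0464/19.1 = 55.56.
Step 5 — 3dB bandwidth: Δω = ω₀/Q = 411.6 rad/s; BW = Δω/(2π) = 65.51 Hz.

(a) f₀ = 3640 Hz  (b) Q = 55.56  (c) BW = 65.51 Hz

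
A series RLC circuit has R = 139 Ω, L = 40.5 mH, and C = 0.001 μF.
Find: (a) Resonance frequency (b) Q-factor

Step 1 — Resonance condition Im(Z)=0 gives ω₀ = 1/√(LC).
Step 2 — ω₀ = 1/√(0.0405·1e-09) = 1.571e+05 rad/s.
Step 3 — f₀ = ω₀/(2π) = 2.501e+04 Hz.
Step 4 — Series Q: Q = ω₀L/R = 1.571e+05·0.0405/139 = 45.78.

(a) f₀ = 2.501e+04 Hz  (b) Q = 45.78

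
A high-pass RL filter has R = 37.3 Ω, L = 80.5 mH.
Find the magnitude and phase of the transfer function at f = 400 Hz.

Step 1 — Angular frequency: ω = 2π·400 = 2513 rad/s.
Step 2 — Transfer function: H(jω) = jωL/(R + jωL).
Step 3 — Numerator jωL = j·202.3; denominator R + jωL = 37.3 + j202.3.
Step 4 — H = 0.9671 + j0.1783.
Step 5 — Magnitude: |H| = 0.9834 (-0.1 dB); phase: φ = 10.4°.

|H| = 0.9834 (-0.1 dB), φ = 10.4°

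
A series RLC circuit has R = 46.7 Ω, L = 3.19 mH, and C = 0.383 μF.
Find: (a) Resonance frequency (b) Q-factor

Step 1 — Resonance condition Im(Z)=0 gives ω₀ = 1/√(LC).
Step 2 — ω₀ = 1/√(0.00319·3.83e-07) = 2.861e+04 rad/s.
Step 3 — f₀ = ω₀/(2π) = 4553 Hz.
Step 4 — Series Q: Q = ω₀L/R = 2.861e+04·0.00319/46.7 = 1.954.

(a) f₀ = 4553 Hz  (b) Q = 1.954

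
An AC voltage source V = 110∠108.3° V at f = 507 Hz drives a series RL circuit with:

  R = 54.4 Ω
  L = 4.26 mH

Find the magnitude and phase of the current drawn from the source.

Step 1 — Angular frequency: ω = 2π·f = 2π·507 = 3186 rad/s.
Step 2 — Component impedances:
  R: Z = R = 54.4 Ω
  L: Z = jωL = j·3186·0.00426 = 0 + j13.57 Ω
Step 3 — Series combination: Z_total = R + L = 54.4 + j13.57 Ω = 56.07∠14.0° Ω.
Step 4 — Source phasor: V = 110∠108.3° V = -34.54 + j104.4 V.
Step 5 — Ohm's law: I = V / Z_total = (-34.54 + j104.4) / (54.4 + j13.57) = -0.1469 + j1.956 A.
Step 6 — Convert to polar: |I| = 1.962 A, ∠I = 94.3°.

I = 1.962∠94.3° A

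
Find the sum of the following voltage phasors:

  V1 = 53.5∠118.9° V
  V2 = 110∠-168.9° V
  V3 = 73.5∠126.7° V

Step 1 — Convert each phasor to rectangular form:
  V1 = 53.5·(cos(118.9°) + j·sin(118.9°)) = -25.86 + j46.84 V
  V2 = 110·(cos(-168.9°) + j·sin(-168.9°)) = -107.9 - j21.18 V
  V3 = 73.5·(cos(126.7°) + j·sin(126.7°)) = -43.93 + j58.93 V
Step 2 — Sum components: V_total = -177.7 + j84.59 V.
Step 3 — Convert to polar: |V_total| = 196.8 V, ∠V_total = 154.5°.

V_total = 196.8∠154.5° V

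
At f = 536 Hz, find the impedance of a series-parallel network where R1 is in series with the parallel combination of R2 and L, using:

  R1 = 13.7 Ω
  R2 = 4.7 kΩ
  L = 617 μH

Step 1 — Angular frequency: ω = 2π·f = 2π·536 = 3368 rad/s.
Step 2 — Component impedances:
  R1: Z = R = 13.7 Ω
  R2: Z = R = 4700 Ω
  L: Z = jωL = j·3368·0.000617 = 0 + j2.078 Ω
Step 3 — Parallel branch: R2 || L = 1/(1/R2 + 1/L) = 0.0009187 + j2.078 Ω.
Step 4 — Series with R1: Z_total = R1 + (R2 || L) = 13.7 + j2.078 Ω = 13.86∠8.6° Ω.

Z = 13.7 + j2.078 Ω = 13.86∠8.6° Ω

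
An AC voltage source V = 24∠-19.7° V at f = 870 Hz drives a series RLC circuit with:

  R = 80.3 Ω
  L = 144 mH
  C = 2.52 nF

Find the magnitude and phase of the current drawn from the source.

Step 1 — Angular frequency: ω = 2π·f = 2π·870 = 5466 rad/s.
Step 2 — Component impedances:
  R: Z = R = 80.3 Ω
  L: Z = jωL = j·5466·0.144 = 0 + j787.2 Ω
  C: Z = 1/(jωC) = -j/(ω·C) = 0 - j7.259e+04 Ω
Step 3 — Series combination: Z_total = R + L + C = 80.3 - j7.181e+04 Ω = 7.181e+04∠-89.9° Ω.
Step 4 — Source phasor: V = 24∠-19.7° V = 22.6 - j8.09 V.
Step 5 — Ohm's law: I = V / Z_total = (22.6 - j8.09) / (80.3 - j7.181e+04) = 0.000113 + j0.0003145 A.
Step 6 — Convert to polar: |I| = 0.0003342 A, ∠I = 70.2°.

I = 0.0003342∠70.2° A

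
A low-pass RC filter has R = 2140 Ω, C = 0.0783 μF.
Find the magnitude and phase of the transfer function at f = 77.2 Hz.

Step 1 — Angular frequency: ω = 2π·77.2 = 485.1 rad/s.
Step 2 — Transfer function: H(jω) = 1/(1 + jωRC).
Step 3 — Denominator: 1 + jωRC = 1 + j·485.1·2140·7.83e-08 = 1 + j0.08128.
Step 4 — H = 0.9934 - j0.08074.
Step 5 — Magnitude: |H| = 0.9967 (-0.0 dB); phase: φ = -4.6°.

|H| = 0.9967 (-0.0 dB), φ = -4.6°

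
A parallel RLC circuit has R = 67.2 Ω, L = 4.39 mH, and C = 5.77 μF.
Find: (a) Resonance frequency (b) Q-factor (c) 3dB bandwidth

Step 1 — Resonance: ω₀ = 1/√(LC) = 1/√(0.00439·5.77e-06) = 6283 rad/s.
Step 2 — f₀ = ω₀/(2π) = 1000 Hz.
Step 3 — Parallel Q: Q = R/(ω₀L) = 67.2/(6283·0.00439) = 2.436.
Step 4 — Bandwidth: Δω = ω₀/Q = 2579 rad/s; BW = Δω/(2π) = 410.5 Hz.

(a) f₀ = 1000 Hz  (b) Q = 2.436  (c) BW = 410.5 Hz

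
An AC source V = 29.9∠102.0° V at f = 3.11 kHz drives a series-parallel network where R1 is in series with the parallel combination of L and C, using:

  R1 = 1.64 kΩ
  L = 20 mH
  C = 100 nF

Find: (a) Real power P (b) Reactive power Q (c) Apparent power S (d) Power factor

Step 1 — Angular frequency: ω = 2π·f = 2π·3110 = 1.954e+04 rad/s.
Step 2 — Component impedances:
  R1: Z = R = 1640 Ω
  L: Z = jωL = j·1.954e+04·0.02 = 0 + j390.8 Ω
  C: Z = 1/(jωC) = -j/(ω·C) = 0 - j511.8 Ω
Step 3 — Parallel branch: L || C = 1/(1/L + 1/C) = 0 + j1654 Ω.
Step 4 — Series with R1: Z_total = R1 + (L || C) = 1640 + j1654 Ω = 2329∠45.2° Ω.
Step 5 — Source phasor: V = 29.9∠102.0° V = -6.217 + j29.25 V.
Step 6 — Current: I = V / Z = 0.007037 + j0.01074 A = 0.01284∠56.8° A.
Step 7 — Complex power: S = V·I* = 0.2703 + j0.2726 VA.
Step 8 — Real power: P = Re(S) = 0.2703 W.
Step 9 — Reactive power: Q = Im(S) = 0.2726 VAR.
Step 10 — Apparent power: |S| = 0.3839 VA.
Step 11 — Power factor: PF = P/|S| = 0.7042 (lagging).

(a) P = 0.2703 W  (b) Q = 0.2726 VAR  (c) S = 0.3839 VA  (d) PF = 0.7042 (lagging)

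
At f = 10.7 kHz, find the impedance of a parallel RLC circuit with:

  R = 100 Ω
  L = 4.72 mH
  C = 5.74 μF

Step 1 — Angular frequency: ω = 2π·f = 2π·1.07e+04 = 6.723e+04 rad/s.
Step 2 — Component impedances:
  R: Z = R = 100 Ω
  L: Z = jωL = j·6.723e+04·0.00472 = 0 + j317.3 Ω
  C: Z = 1/(jωC) = -j/(ω·C) = 0 - j2.591 Ω
Step 3 — Parallel combination: 1/Z_total = 1/R + 1/L + 1/C; Z_total = 0.06821 - j2.611 Ω = 2.612∠-88.5° Ω.

Z = 0.06821 - j2.611 Ω = 2.612∠-88.5° Ω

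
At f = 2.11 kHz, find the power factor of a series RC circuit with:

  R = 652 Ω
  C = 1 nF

Step 1 — Angular frequency: ω = 2π·f = 2π·2110 = 1.326e+04 rad/s.
Step 2 — Component impedances:
  R: Z = R = 652 Ω
  C: Z = 1/(jωC) = -j/(ω·C) = 0 - j7.543e+04 Ω
Step 3 — Series combination: Z_total = R + C = 652 - j7.543e+04 Ω = 7.543e+04∠-89.5° Ω.
Step 4 — Power factor: PF = cos(φ) = Re(Z)/|Z| = 652/7.543e+04 = 0.008644.
Step 5 — Type: Im(Z) = -7.543e+04 ⇒ leading (phase φ = -89.5°).

PF = 0.008644 (leading, φ = -89.5°)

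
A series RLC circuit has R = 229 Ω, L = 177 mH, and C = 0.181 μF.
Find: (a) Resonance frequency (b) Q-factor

Step 1 — Resonance condition Im(Z)=0 gives ω₀ = 1/√(LC).
Step 2 — ω₀ = 1/√(0.177·1.81e-07) = 5587 rad/s.
Step 3 — f₀ = ω₀/(2π) = 889.2 Hz.
Step 4 — Series Q: Q = ω₀L/R = 5587·0.177/229 = 4.318.

(a) f₀ = 889.2 Hz  (b) Q = 4.318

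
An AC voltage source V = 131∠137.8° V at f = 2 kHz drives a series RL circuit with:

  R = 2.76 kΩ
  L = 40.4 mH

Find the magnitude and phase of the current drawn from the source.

Step 1 — Angular frequency: ω = 2π·f = 2π·2000 = 1.257e+04 rad/s.
Step 2 — Component impedances:
  R: Z = R = 2760 Ω
  L: Z = jωL = j·1.257e+04·0.0404 = 0 + j507.7 Ω
Step 3 — Series combination: Z_total = R + L = 2760 + j507.7 Ω = 2806∠10.4° Ω.
Step 4 — Source phasor: V = 131∠137.8° V = -97.05 + j88 V.
Step 5 — Ohm's law: I = V / Z_total = (-97.05 + j88) / (2760 + j507.7) = -0.02834 + j0.03709 A.
Step 6 — Convert to polar: |I| = 0.04668 A, ∠I = 127.4°.

I = 0.04668∠127.4° A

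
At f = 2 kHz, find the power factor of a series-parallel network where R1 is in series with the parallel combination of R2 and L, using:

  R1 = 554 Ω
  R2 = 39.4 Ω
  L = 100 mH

Step 1 — Angular frequency: ω = 2π·f = 2π·2000 = 1.257e+04 rad/s.
Step 2 — Component impedances:
  R1: Z = R = 554 Ω
  R2: Z = R = 39.4 Ω
  L: Z = jωL = j·1.257e+04·0.1 = 0 + j1257 Ω
Step 3 — Parallel branch: R2 || L = 1/(1/R2 + 1/L) = 39.36 + j1.234 Ω.
Step 4 — Series with R1: Z_total = R1 + (R2 || L) = 593.4 + j1.234 Ω = 593.4∠0.1° Ω.
Step 5 — Power factor: PF = cos(φ) = Re(Z)/|Z| = 593.4/593.4 = 1.
Step 6 — Type: Im(Z) = 1.234 ⇒ lagging (phase φ = 0.1°).

PF = 1 (lagging, φ = 0.1°)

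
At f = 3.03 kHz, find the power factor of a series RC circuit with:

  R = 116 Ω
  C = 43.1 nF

Step 1 — Angular frequency: ω = 2π·f = 2π·3030 = 1.904e+04 rad/s.
Step 2 — Component impedances:
  R: Z = R = 116 Ω
  C: Z = 1/(jωC) = -j/(ω·C) = 0 - j1219 Ω
Step 3 — Series combination: Z_total = R + C = 116 - j1219 Ω = 1224∠-84.6° Ω.
Step 4 — Power factor: PF = cos(φ) = Re(Z)/|Z| = 116/1224.22 = 0.09475.
Step 5 — Type: Im(Z) = -1219 ⇒ leading (phase φ = -84.6°).

PF = 0.09475 (leading, φ = -84.6°)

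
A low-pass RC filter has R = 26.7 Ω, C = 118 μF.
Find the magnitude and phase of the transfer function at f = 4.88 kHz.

Step 1 — Angular frequency: ω = 2π·4880 = 3.066e+04 rad/s.
Step 2 — Transfer function: H(jω) = 1/(1 + jωRC).
Step 3 — Denominator: 1 + jωRC = 1 + j·3.066e+04·26.7·0.000118 = 1 + j96.6.
Step 4 — H = 0.0001071 - j0.01035.
Step 5 — Magnitude: |H| = 0.01035 (-39.7 dB); phase: φ = -89.4°.

|H| = 0.01035 (-39.7 dB), φ = -89.4°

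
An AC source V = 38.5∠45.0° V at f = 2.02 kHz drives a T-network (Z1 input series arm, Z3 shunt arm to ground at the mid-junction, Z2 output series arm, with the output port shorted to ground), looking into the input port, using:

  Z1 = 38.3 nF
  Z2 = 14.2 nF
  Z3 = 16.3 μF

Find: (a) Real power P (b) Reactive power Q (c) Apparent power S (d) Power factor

Step 1 — Angular frequency: ω = 2π·f = 2π·2020 = 1.269e+04 rad/s.
Step 2 — Component impedances:
  Z1: Z = 1/(jωC) = -j/(ω·C) = 0 - j2057 Ω
  Z2: Z = 1/(jωC) = -j/(ω·C) = 0 - j5549 Ω
  Z3: Z = 1/(jωC) = -j/(ω·C) = 0 - j4.834 Ω
Step 3 — With the output port shorted to ground, the output series arm Z2 runs from the junction to ground; the shunt arm Z3 also runs from the junction to ground. They appear in parallel: Z3 || Z2 = 0 - j4.83 Ω.
Step 4 — Series with input arm Z1: Z_in = Z1 + (Z3 || Z2) = 0 - j2062 Ω = 2062∠-90.0° Ω.
Step 5 — Source phasor: V = 38.5∠45.0° V = 27.22 + j27.22 V.
Step 6 — Current: I = V / Z = -0.0132 + j0.0132 A = 0.01867∠135.0° A.
Step 7 — Complex power: S = V·I* = 0 - j0.7188 VA.
Step 8 — Real power: P = Re(S) = 0 W.
Step 9 — Reactive power: Q = Im(S) = -0.7188 VAR.
Step 10 — Apparent power: |S| = 0.7188 VA.
Step 11 — Power factor: PF = P/|S| = 0 (leading).

(a) P = 0 W  (b) Q = -0.7188 VAR  (c) S = 0.7188 VA  (d) PF = 0 (leading)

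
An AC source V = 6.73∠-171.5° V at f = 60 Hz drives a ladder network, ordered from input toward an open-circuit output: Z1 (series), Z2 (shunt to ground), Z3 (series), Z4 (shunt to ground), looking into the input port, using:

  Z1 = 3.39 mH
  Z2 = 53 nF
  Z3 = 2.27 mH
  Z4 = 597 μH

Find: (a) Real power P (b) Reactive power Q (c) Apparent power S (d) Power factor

Step 1 — Angular frequency: ω = 2π·f = 2π·60 = 377 rad/s.
Step 2 — Component impedances:
  Z1: Z = jωL = j·377·0.00339 = 0 + j1.278 Ω
  Z2: Z = 1/(jωC) = -j/(ω·C) = 0 - j5.005e+04 Ω
  Z3: Z = jωL = j·377·0.00227 = 0 + j0.8558 Ω
  Z4: Z = jωL = j·377·0.000597 = 0 + j0.2251 Ω
Step 3 — Ladder network (open output): work backward from the far end, alternating series and parallel combinations. Z_in = 0 + j2.359 Ω = 2.359∠90.0° Ω.
Step 4 — Source phasor: V = 6.73∠-171.5° V = -6.656 - j0.9948 V.
Step 5 — Current: I = V / Z = -0.4217 + j2.822 A = 2.853∠98.5° A.
Step 6 — Complex power: S = V·I* = 0 + j19.2 VA.
Step 7 — Real power: P = Re(S) = 0 W.
Step 8 — Reactive power: Q = Im(S) = 19.2 VAR.
Step 9 — Apparent power: |S| = 19.2 VA.
Step 10 — Power factor: PF = P/|S| = 0 (lagging).

(a) P = 0 W  (b) Q = 19.2 VAR  (c) S = 19.2 VA  (d) PF = 0 (lagging)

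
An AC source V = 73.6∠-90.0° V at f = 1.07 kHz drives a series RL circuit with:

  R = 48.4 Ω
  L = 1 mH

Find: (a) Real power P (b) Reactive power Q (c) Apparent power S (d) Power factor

Step 1 — Angular frequency: ω = 2π·f = 2π·1070 = 6723 rad/s.
Step 2 — Component impedances:
  R: Z = R = 48.4 Ω
  L: Z = jωL = j·6723·0.001 = 0 + j6.723 Ω
Step 3 — Series combination: Z_total = R + L = 48.4 + j6.723 Ω = 48.86∠7.9° Ω.
Step 4 — Source phasor: V = 73.6∠-90.0° V = 0 - j73.6 V.
Step 5 — Current: I = V / Z = -0.2072 - j1.492 A = 1.506∠-97.9° A.
Step 6 — Complex power: S = V·I* = 109.8 + j15.25 VA.
Step 7 — Real power: P = Re(S) = 109.8 W.
Step 8 — Reactive power: Q = Im(S) = 15.25 VAR.
Step 9 — Apparent power: |S| = 110.9 VA.
Step 10 — Power factor: PF = P/|S| = 0.9905 (lagging).

(a) P = 109.8 W  (b) Q = 15.25 VAR  (c) S = 110.9 VA  (d) PF = 0.9905 (lagging)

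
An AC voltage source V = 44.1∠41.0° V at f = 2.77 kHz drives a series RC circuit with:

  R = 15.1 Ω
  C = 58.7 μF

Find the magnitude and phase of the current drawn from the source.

Step 1 — Angular frequency: ω = 2π·f = 2π·2770 = 1.74e+04 rad/s.
Step 2 — Component impedances:
  R: Z = R = 15.1 Ω
  C: Z = 1/(jωC) = -j/(ω·C) = 0 - j0.9788 Ω
Step 3 — Series combination: Z_total = R + C = 15.1 - j0.9788 Ω = 15.13∠-3.7° Ω.
Step 4 — Source phasor: V = 44.1∠41.0° V = 33.28 + j28.93 V.
Step 5 — Ohm's law: I = V / Z_total = (33.28 + j28.93) / (15.1 - j0.9788) = 2.071 + j2.05 A.
Step 6 — Convert to polar: |I| = 2.914 A, ∠I = 44.7°.

I = 2.914∠44.7° A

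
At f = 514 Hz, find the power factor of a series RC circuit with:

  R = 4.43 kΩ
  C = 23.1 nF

Step 1 — Angular frequency: ω = 2π·f = 2π·514 = 3230 rad/s.
Step 2 — Component impedances:
  R: Z = R = 4430 Ω
  C: Z = 1/(jωC) = -j/(ω·C) = 0 - j1.34e+04 Ω
Step 3 — Series combination: Z_total = R + C = 4430 - j1.34e+04 Ω = 1.412e+04∠-71.7° Ω.
Step 4 — Power factor: PF = cos(φ) = Re(Z)/|Z| = 4430/14117 = 0.3138.
Step 5 — Type: Im(Z) = -1.34e+04 ⇒ leading (phase φ = -71.7°).

PF = 0.3138 (leading, φ = -71.7°)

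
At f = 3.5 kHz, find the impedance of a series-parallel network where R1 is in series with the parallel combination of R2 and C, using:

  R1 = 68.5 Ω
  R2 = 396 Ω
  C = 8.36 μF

Step 1 — Angular frequency: ω = 2π·f = 2π·3500 = 2.199e+04 rad/s.
Step 2 — Component impedances:
  R1: Z = R = 68.5 Ω
  R2: Z = R = 396 Ω
  C: Z = 1/(jωC) = -j/(ω·C) = 0 - j5.439 Ω
Step 3 — Parallel branch: R2 || C = 1/(1/R2 + 1/C) = 0.0747 - j5.438 Ω.
Step 4 — Series with R1: Z_total = R1 + (R2 || C) = 68.57 - j5.438 Ω = 68.79∠-4.5° Ω.

Z = 68.57 - j5.438 Ω = 68.79∠-4.5° Ω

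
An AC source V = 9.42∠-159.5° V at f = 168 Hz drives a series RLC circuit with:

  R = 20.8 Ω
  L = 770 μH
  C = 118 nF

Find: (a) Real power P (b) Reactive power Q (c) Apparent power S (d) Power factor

Step 1 — Angular frequency: ω = 2π·f = 2π·168 = 1056 rad/s.
Step 2 — Component impedances:
  R: Z = R = 20.8 Ω
  L: Z = jωL = j·1056·0.00077 = 0 + j0.8128 Ω
  C: Z = 1/(jωC) = -j/(ω·C) = 0 - j8028 Ω
Step 3 — Series combination: Z_total = R + L + C = 20.8 - j8028 Ω = 8028∠-89.9° Ω.
Step 4 — Source phasor: V = 9.42∠-159.5° V = -8.823 - j3.299 V.
Step 5 — Current: I = V / Z = 0.0004081 - j0.0011 A = 0.001173∠-69.6° A.
Step 6 — Complex power: S = V·I* = 2.864e-05 - j0.01105 VA.
Step 7 — Real power: P = Re(S) = 2.864e-05 W.
Step 8 — Reactive power: Q = Im(S) = -0.01105 VAR.
Step 9 — Apparent power: |S| = 0.01105 VA.
Step 10 — Power factor: PF = P/|S| = 0.002591 (leading).

(a) P = 2.864e-05 W  (b) Q = -0.01105 VAR  (c) S = 0.01105 VA  (d) PF = 0.002591 (leading)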